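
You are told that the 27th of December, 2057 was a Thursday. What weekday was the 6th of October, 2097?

Sunday

From December 27, 2057 to December 27, 2096: 39 years, of which 10 contain a Feb 29 — 29×365 + 10×366 = 14245 days.
December 2096: 31 − 27 = 4 days remain.
Then 9 full months totalling 273 days.
October 1–6, 2097: 6 days.
Residual: 283 days.
Total: 14528 days.
14528 mod 7 = 3, so 3 days after Thursday is Sunday.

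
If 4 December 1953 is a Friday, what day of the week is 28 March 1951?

Wednesday

Count forward from the earlier date (March 28, 1951) to the later (December 4, 1953):
Day-of-year of March 28, 1951: 87.
Day-of-year of December 4, 1953: 338.
1951 has 365 days, so 365 − 87 = 278 days remain in 1951.
Full years: 1952: 366. Sum = 366.
Total: 278 + 366 + 338 = 982 days.
982 mod 7 = 2, so 2 days before Friday is Wednesday.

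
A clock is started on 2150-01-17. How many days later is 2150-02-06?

20

January 2150: 31 − 17 = 14 days remain.
February 1–6, 2150: 6 days (2150 is not a leap year).
Total: 14 + 6 = 20 days.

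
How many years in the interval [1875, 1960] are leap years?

21

Years divisible by 4: 1876, 1880, …, 1960 — 22 in all.
Of these, 1900 is divisible by 100 but not 400, so not leap.
Leap years: 22 − 1 = 21.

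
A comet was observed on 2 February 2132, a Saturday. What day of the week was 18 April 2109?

Thursday

Count forward from the earlier date (April 18, 2109) to the later (February 2, 2132):
Day-of-year of April 18, 2109: 108.
Day-of-year of February 2, 2132: 33.
2109 has 365 days, so 365 − 108 = 257 days remain in 2109.
Full years 2110–2131: 17 common + 5 leap = 17×365 + 5×366 = 8035 days.
Total: 257 + 8035 + 33 = 8325 days.
8325 mod 7 = 2, so 2 days before Saturday is Thursday.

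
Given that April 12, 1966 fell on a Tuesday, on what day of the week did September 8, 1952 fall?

Monday

Count forward from the earlier date (September 8, 1952) to the later (April 12, 1966):
From September 8, 1952 to September 8, 1965: 13 years, of which 3 contain a Feb 29 — 10×365 + 3×366 = 4748 days.
September 1965: 30 − 8 = 22 days remain.
Then October (31), November (30), December (31), January (31), February 1966 (28), March (31): 31 + 30 + 31 + 31 + 28 + 31 = 182 days.
April 1–12, 1966: 12 days.
Residual: 216 days.
Total: 4964 days.
4964 mod 7 = 1, so 1 day before Tuesday is Monday.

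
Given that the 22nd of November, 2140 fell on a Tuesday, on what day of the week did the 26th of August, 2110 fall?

Count forward from the earlier date (August 26, 2110) to the later (November 22, 2140):
Day-of-year of August 26, 2110: 238.
Day-of-year of November 22, 2140: 327.
2110 has 365 days, so 365 − 238 = 127 days remain in 2110.
Full years 2111–2139: 22 common + 7 leap = 22×365 + 7×366 = 10592 days.
Total: 127 + 10592 + 327 = 11046 days.
11046 is a multiple of 7, so the 26th of August, 2110 falls on the same weekday: Tuesday.

Tuesday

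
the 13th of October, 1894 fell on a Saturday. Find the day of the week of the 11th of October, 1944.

Day-of-year of October 13, 1894: 286.
Day-of-year of October 11, 1944: 285.
1894 has 365 days, so 365 − 286 = 79 days remain in 1894.
Full years 1895–1943: 38 common + 11 leap = 38×365 + 11×366 = 17896 days.
Total: 79 + 17896 + 285 = 18260 days.
18260 mod 7 = 4, so 4 days after Saturday is Wednesday.

Wednesday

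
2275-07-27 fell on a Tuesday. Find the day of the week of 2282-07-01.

Saturday

Day-of-year of July 27, 2275: 208.
Day-of-year of July 1, 2282: 182.
2275 has 365 days, so 365 − 208 = 157 days remain in 2275.
Full years: 2276: 366; 2277: 365; 2278: 365; 2279: 365; 2280: 366; 2281: 365. Sum = 2192.
Total: 157 + 2192 + 182 = 2531 days.
2531 mod 7 = 4, so 4 days after Tuesday is Saturday.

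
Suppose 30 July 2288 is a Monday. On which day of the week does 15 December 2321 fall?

Day-of-year of July 30, 2288: 212.
Day-of-year of December 15, 2321: 349.
2288 has 366 days, so 366 − 212 = 154 days remain in 2288.
Full years 2289–2320: 25 common + 7 leap = 25×365 + 7×366 = 11687 days.
Total: 154 + 11687 + 349 = 12190 days.
12190 mod 7 = 3, so 3 days after Monday is Thursday.

Thursday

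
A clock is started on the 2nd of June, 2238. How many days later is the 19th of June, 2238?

Within June 2238: 19 − 2 = 17 days.

17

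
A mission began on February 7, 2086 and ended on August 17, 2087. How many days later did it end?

February 7, 2086 → February 7, 2087: 365 days.
February 2087: 28 − 7 = 21 days remain (2087 is not a leap year, so February has 28 days).
Then March (31), April (30), May (31), June (30), July (31): 31 + 30 + 31 + 30 + 31 = 153 days.
August 1–17, 2087: 17 days.
Residual: 191 days.
Total: 556 days.

556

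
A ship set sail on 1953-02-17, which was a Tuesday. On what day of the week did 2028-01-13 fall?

Thursday

Day-of-year of February 17, 1953: 48.
Day-of-year of January 13, 2028: 13.
1953 has 365 days, so 365 − 48 = 317 days remain in 1953.
Full years 1954–2027: 56 common + 18 leap = 56×365 + 18×366 = 27028 days.
Total: 317 + 27028 + 13 = 27358 days.
27358 mod 7 = 2, so 2 days after Tuesday is Thursday.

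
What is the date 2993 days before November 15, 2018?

September 5, 2010

Count 2993 days before November 15, 2018:
From September 5, 2010 to September 5, 2018: 8 years, of which 2 contain a Feb 29 — 6×365 + 2×366 = 2922 days.
September 2018: 30 − 5 = 25 days remain.
Then October (31): 31 days.
November 1–15, 2018: 15 days.
Residual: 71 days.
Total: 2993 days.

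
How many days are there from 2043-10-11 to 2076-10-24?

12067

Day-of-year of October 11, 2043: 284.
Day-of-year of October 24, 2076: 298.
2043 has 365 days, so 365 − 284 = 81 days remain in 2043.
Full years 2044–2075: 24 common + 8 leap = 24×365 + 8×366 = 11688 days.
Total: 81 + 11688 + 298 = 12067 days.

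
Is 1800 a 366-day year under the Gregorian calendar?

1800 is not a leap year (divisible by 100 but not 400).

No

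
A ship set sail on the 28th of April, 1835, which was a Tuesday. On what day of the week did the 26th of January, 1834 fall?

Count forward from the earlier date (January 26, 1834) to the later (April 28, 1835):
Day-of-year of January 26, 1834: 26.
Day-of-year of April 28, 1835: 118.
1834 has 365 days, so 365 − 26 = 339 days remain in 1834.
Total: 339 + 118 = 457 days.
457 mod 7 = 2, so 2 days before Tuesday is Sunday.

Sunday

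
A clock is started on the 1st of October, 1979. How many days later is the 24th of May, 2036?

From October 1, 1979 to October 1, 2035: 56 years, of which 14 contain a Feb 29 — 42×365 + 14×366 = 20454 days.
(2000 is a leap year (divisible by 400).)
October 2035: 31 − 1 = 30 days remain.
Then November (30), December (31), January (31), February 2036 (29), March (31), April (30): 30 + 31 + 31 + 29 + 31 + 30 = 182 days.
May 1–24, 2036: 24 days.
Residual: 236 days.
Total: 20690 days.

20690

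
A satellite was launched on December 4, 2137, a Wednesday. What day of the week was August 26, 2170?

Day-of-year of December 4, 2137: 338.
Day-of-year of August 26, 2170: 238.
2137 has 365 days, so 365 − 338 = 27 days remain in 2137.
Full years 2138–2169: 24 common + 8 leap = 24×365 + 8×366 = 11688 days.
Total: 27 + 11688 + 238 = 11953 days.
11953 mod 7 = 4, so 4 days after Wednesday is Sunday.

Sunday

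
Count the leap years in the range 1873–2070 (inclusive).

48

Years divisible by 4: 1876, 1880, …, 2068 — 49 in all.
Of these, 1900 is divisible by 100 but not 400, so not leap.
2000 is divisible by 400, so still leap.
Leap years: 49 − 1 = 48.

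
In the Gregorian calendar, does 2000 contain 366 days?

Yes

2000 is a leap year (divisible by 400).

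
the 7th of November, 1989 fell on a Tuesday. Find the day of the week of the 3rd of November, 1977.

Count forward from the earlier date (November 3, 1977) to the later (November 7, 1989):
Day-of-year of November 3, 1977: 307.
Day-of-year of November 7, 1989: 311.
1977 has 365 days, so 365 − 307 = 58 days remain in 1977.
Full years 1978–1988: 8 common + 3 leap = 8×365 + 3×366 = 4018 days.
Total: 58 + 4018 + 311 = 4387 days.
4387 mod 7 = 5, so 5 days before Tuesday is Thursday.

Thursday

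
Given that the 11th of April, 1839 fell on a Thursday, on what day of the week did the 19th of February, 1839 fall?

Count forward from the earlier date (February 19, 1839) to the later (April 11, 1839):
February 1839: 28 − 19 = 9 days remain (1839 is not a leap year, so February has 28 days).
Then March (31): 31 days.
April 1–11, 1839: 11 days.
Total: 9 + 31 + 11 = 51 days.
51 mod 7 = 2, so 2 days before Thursday is Tuesday.

Tuesday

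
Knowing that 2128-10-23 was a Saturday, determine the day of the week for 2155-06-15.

Sunday

Day-of-year of October 23, 2128: 297.
Day-of-year of June 15, 2155: 166.
2128 has 366 days, so 366 − 297 = 69 days remain in 2128.
Full years 2129–2154: 20 common + 6 leap = 20×365 + 6×366 = 9496 days.
Total: 69 + 9496 + 166 = 9731 days.
9731 mod 7 = 1, so 1 day after Saturday is Sunday.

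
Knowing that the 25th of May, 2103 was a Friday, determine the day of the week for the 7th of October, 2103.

May 2103: 31 − 25 = 6 days remain.
Then June (30), July (31), August (31), September (30): 30 + 31 + 31 + 30 = 122 days.
October 1–7, 2103: 7 days.
Total: 6 + 122 + 7 = 135 days.
135 mod 7 = 2, so 2 days after Friday is Sunday.

Sunday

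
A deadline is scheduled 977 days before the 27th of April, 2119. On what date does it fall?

the 23rd of August, 2116

Count 977 days before April 27, 2119:
Day-of-year of August 23, 2116: 236.
Day-of-year of April 27, 2119: 117.
2116 has 366 days, so 366 − 236 = 130 days remain in 2116.
Full years: 2117: 365; 2118: 365. Sum = 730.
Total: 130 + 730 + 117 = 977 days.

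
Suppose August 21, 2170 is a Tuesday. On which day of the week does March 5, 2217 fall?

Day-of-year of August 21, 2170: 233.
Day-of-year of March 5, 2217: 64.
2170 has 365 days, so 365 − 233 = 132 days remain in 2170.
Full years 2171–2216: 35 common + 11 leap = 35×365 + 11×366 = 16801 days.
Total: 132 + 16801 + 64 = 16997 days.
16997 mod 7 = 1, so 1 day after Tuesday is Wednesday.

Wednesday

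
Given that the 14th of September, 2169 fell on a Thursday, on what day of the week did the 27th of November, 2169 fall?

Monday

September 2169: 30 − 14 = 16 days remain.
Then October (31): 31 days.
November 1–27, 2169: 27 days.
Total: 16 + 31 + 27 = 74 days.
74 mod 7 = 4, so 4 days after Thursday is Monday.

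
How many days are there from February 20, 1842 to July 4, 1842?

134

February 1842: 28 − 20 = 8 days remain (1842 is not a leap year, so February has 28 days).
Then March (31), April (30), May (31), June (30): 31 + 30 + 31 + 30 = 122 days.
July 1–4, 1842: 4 days.
Total: 8 + 122 + 4 = 134 days.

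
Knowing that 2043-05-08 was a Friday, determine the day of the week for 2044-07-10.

May 2043: 31 − 8 = 23 days remain.
Then 13 full months totalling 396 days.
July 1–10, 2044: 10 days.
Total: 23 + 396 + 10 = 429 days.
429 mod 7 = 2, so 2 days after Friday is Sunday.

Sunday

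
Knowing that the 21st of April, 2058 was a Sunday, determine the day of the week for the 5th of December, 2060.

Sunday

April 2058: 30 − 21 = 9 days remain.
Then 31 full months totalling 945 days.
December 1–5, 2060: 5 days.
Total: 9 + 945 + 5 = 959 days.
959 is a multiple of 7, so the 5th of December, 2060 falls on the same weekday: Sunday.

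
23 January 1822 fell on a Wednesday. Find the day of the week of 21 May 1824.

Friday

Day-of-year of January 23, 1822: 23.
Day-of-year of May 21, 1824: 142.
1822 has 365 days, so 365 − 23 = 342 days remain in 1822.
Full years: 1823: 365. Sum = 365.
Total: 342 + 365 + 142 = 849 days.
849 mod 7 = 2, so 2 days after Wednesday is Friday.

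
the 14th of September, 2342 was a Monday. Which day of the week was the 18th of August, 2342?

Tuesday

Count forward from the earlier date (August 18, 2342) to the later (September 14, 2342):
August 2342: 31 − 18 = 13 days remain.
September 1–14, 2342: 14 days.
Total: 13 + 14 = 27 days.
27 mod 7 = 6, so 6 days before Monday is Tuesday.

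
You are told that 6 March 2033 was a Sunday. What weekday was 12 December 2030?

Thursday

Count forward from the earlier date (December 12, 2030) to the later (March 6, 2033):
Day-of-year of December 12, 2030: 346.
Day-of-year of March 6, 2033: 65.
2030 has 365 days, so 365 − 346 = 19 days remain in 2030.
Full years: 2031: 365; 2032: 366. Sum = 731.
Total: 19 + 731 + 65 = 815 days.
815 mod 7 = 3, so 3 days before Sunday is Thursday.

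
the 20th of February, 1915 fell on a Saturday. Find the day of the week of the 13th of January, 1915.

Wednesday

Count forward from the earlier date (January 13, 1915) to the later (February 20, 1915):
January 1915: 31 − 13 = 18 days remain.
February 1–20, 1915: 20 days (1915 is not a leap year).
Total: 18 + 20 = 38 days.
38 mod 7 = 3, so 3 days before Saturday is Wednesday.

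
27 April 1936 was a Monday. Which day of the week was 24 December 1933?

Count forward from the earlier date (December 24, 1933) to the later (April 27, 1936):
Day-of-year of December 24, 1933: 358.
Day-of-year of April 27, 1936: 118.
1933 has 365 days, so 365 − 358 = 7 days remain in 1933.
Full years: 1934: 365; 1935: 365. Sum = 730.
Total: 7 + 730 + 118 = 855 days.
855 mod 7 = 1, so 1 day before Monday is Sunday.

Sunday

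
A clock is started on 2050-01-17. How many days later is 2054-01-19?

Day-of-year of January 17, 2050: 17.
Day-of-year of January 19, 2054: 19.
2050 has 365 days, so 365 − 17 = 348 days remain in 2050.
Full years: 2051: 365; 2052: 366; 2053: 365. Sum = 1096.
Total: 348 + 1096 + 19 = 1463 days.

1463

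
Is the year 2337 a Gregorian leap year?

2337 is not a leap year.

No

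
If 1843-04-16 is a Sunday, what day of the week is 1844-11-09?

April 16, 1843 → April 16, 1844: 366 days (1844 is a leap year).
April 1844: 30 − 16 = 14 days remain.
Then May (31), June (30), July (31), August (31), September (30), October (31): 31 + 30 + 31 + 31 + 30 + 31 = 184 days.
November 1–9, 1844: 9 days.
Residual: 207 days.
Total: 573 days.
573 mod 7 = 6, so 6 days after Sunday is Saturday.

Saturday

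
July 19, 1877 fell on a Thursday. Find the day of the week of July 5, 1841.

Count forward from the earlier date (July 5, 1841) to the later (July 19, 1877):
Day-of-year of July 5, 1841: 186.
Day-of-year of July 19, 1877: 200.
1841 has 365 days, so 365 − 186 = 179 days remain in 1841.
Full years 1842–1876: 26 common + 9 leap = 26×365 + 9×366 = 12784 days.
Total: 179 + 12784 + 200 = 13163 days.
13163 mod 7 = 3, so 3 days before Thursday is Monday.

Monday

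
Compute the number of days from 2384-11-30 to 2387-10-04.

1038

November 30, 2384 → November 30, 2385: 365 days.
November 30, 2385 → November 30, 2386: 365 days.
November 2386: 30 − 30 = 0 days remain.
Then 10 full months totalling 304 days.
October 1–4, 2387: 4 days.
Residual: 308 days.
Total: 1038 days.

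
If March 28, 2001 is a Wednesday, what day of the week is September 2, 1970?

Count forward from the earlier date (September 2, 1970) to the later (March 28, 2001):
From September 2, 1970 to September 2, 2000: 30 years, of which 8 contain a Feb 29 — 22×365 + 8×366 = 10958 days.
(2000 is a leap year (divisible by 400).)
September 2000: 30 − 2 = 28 days remain.
Then October (31), November (30), December (31), January (31), February 2001 (28): 31 + 30 + 31 + 31 + 28 = 151 days.
March 1–28, 2001: 28 days.
Residual: 207 days.
Total: 11165 days.
11165 is a multiple of 7, so September 2, 1970 falls on the same weekday: Wednesday.

Wednesday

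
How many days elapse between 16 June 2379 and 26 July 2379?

40

June 2379: 30 − 16 = 14 days remain.
July 1–26, 2379: 26 days.
Total: 14 + 26 = 40 days.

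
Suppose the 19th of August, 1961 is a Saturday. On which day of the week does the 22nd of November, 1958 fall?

Count forward from the earlier date (November 22, 1958) to the later (August 19, 1961):
Day-of-year of November 22, 1958: 326.
Day-of-year of August 19, 1961: 231.
1958 has 365 days, so 365 − 326 = 39 days remain in 1958.
Full years: 1959: 365; 1960: 366. Sum = 731.
Total: 39 + 731 + 231 = 1001 days.
1001 is a multiple of 7, so the 22nd of November, 1958 falls on the same weekday: Saturday.

Saturday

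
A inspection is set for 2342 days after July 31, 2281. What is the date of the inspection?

December 29, 2287

Count 2342 days after July 31, 2281:
Day-of-year of July 31, 2281: 212.
Day-of-year of December 29, 2287: 363.
2281 has 365 days, so 365 − 212 = 153 days remain in 2281.
Full years: 2282: 365; 2283: 365; 2284: 366; 2285: 365; 2286: 365. Sum = 1826.
Total: 153 + 1826 + 363 = 2342 days.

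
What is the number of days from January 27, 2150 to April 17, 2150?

January 2150: 31 − 27 = 4 days remain.
Then February 2150 (28), March (31): 28 + 31 = 59 days.
April 1–17, 2150: 17 days.
Total: 4 + 59 + 17 = 80 days.

80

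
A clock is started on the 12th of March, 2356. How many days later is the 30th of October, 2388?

Day-of-year of March 12, 2356: 72.
Day-of-year of October 30, 2388: 304.
2356 has 366 days, so 366 − 72 = 294 days remain in 2356.
Full years 2357–2387: 24 common + 7 leap = 24×365 + 7×366 = 11322 days.
Total: 294 + 11322 + 304 = 11920 days.

11920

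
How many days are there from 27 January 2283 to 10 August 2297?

5309

Day-of-year of January 27, 2283: 27.
Day-of-year of August 10, 2297: 222.
2283 has 365 days, so 365 − 27 = 338 days remain in 2283.
Full years 2284–2296: 9 common + 4 leap = 9×365 + 4×366 = 4749 days.
Total: 338 + 4749 + 222 = 5309 days.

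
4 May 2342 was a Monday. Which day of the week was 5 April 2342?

Sunday

Count forward from the earlier date (April 5, 2342) to the later (May 4, 2342):
April 2342: 30 − 5 = 25 days remain.
May 1–4, 2342: 4 days.
Total: 25 + 4 = 29 days.
29 mod 7 = 1, so 1 day before Monday is Sunday.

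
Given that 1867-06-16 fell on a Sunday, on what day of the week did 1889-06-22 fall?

Day-of-year of June 16, 1867: 167.
Day-of-year of June 22, 1889: 173.
1867 has 365 days, so 365 − 167 = 198 days remain in 1867.
Full years 1868–1888: 15 common + 6 leap = 15×365 + 6×366 = 7671 days.
Total: 198 + 7671 + 173 = 8042 days.
8042 mod 7 = 6, so 6 days after Sunday is Saturday.

Saturday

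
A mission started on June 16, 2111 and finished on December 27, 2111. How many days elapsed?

194

June 2111: 30 − 16 = 14 days remain.
Then July (31), August (31), September (30), October (31), November (30): 31 + 31 + 30 + 31 + 30 = 153 days.
December 1–27, 2111: 27 days.
Total: 14 + 153 + 27 = 194 days.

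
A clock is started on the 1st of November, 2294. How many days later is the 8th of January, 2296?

November 2294: 30 − 1 = 29 days remain.
Then 13 full months totalling 396 days.
January 1–8, 2296: 8 days.
Total: 29 + 396 + 8 = 433 days.

433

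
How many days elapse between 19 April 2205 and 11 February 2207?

Day-of-year of April 19, 2205: 109.
Day-of-year of February 11, 2207: 42.
2205 has 365 days, so 365 − 109 = 256 days remain in 2205.
Full years: 2206: 365. Sum = 365.
Total: 256 + 365 + 42 = 663 days.

663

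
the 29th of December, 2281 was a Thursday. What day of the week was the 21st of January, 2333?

Day-of-year of December 29, 2281: 363.
Day-of-year of January 21, 2333: 21.
2281 has 365 days, so 365 − 363 = 2 days remain in 2281.
Full years 2282–2332: 39 common + 12 leap = 39×365 + 12×366 = 18627 days.
Total: 2 + 18627 + 21 = 18650 days.
18650 mod 7 = 2, so 2 days after Thursday is Saturday.

Saturday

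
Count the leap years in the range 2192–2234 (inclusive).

Years divisible by 4 in [2192, 2234]: 2192, 2196, 2200, 2204, 2208, 2212, 2216, 2220, 2224, 2228, 2232.
Of these, 2200 is divisible by 100 but not 400, so not leap.
Leap years: 11 − 1 = 10.

10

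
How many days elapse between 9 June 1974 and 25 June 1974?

Within June 1974: 25 − 9 = 16 days.

16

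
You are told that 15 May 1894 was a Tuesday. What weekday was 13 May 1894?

Count forward from the earlier date (May 13, 1894) to the later (May 15, 1894):
Within May 1894: 15 − 13 = 2 days.
2 mod 7 = 2, so 2 days before Tuesday is Sunday.

Sunday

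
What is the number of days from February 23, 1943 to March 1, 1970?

From February 23, 1943 to February 23, 1970: 27 years, of which 7 contain a Feb 29 — 20×365 + 7×366 = 9862 days.
February 1970: 28 − 23 = 5 days remain (1970 is not a leap year, so February has 28 days).
March 1, 1970: 1 day.
Residual: 6 days.
Total: 9868 days.

9868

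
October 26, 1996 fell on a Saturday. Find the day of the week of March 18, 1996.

Count forward from the earlier date (March 18, 1996) to the later (October 26, 1996):
March 1996: 31 − 18 = 13 days remain.
Then April (30), May (31), June (30), July (31), August (31), September (30): 30 + 31 + 30 + 31 + 31 + 30 = 183 days.
October 1–26, 1996: 26 days.
Total: 13 + 183 + 26 = 222 days.
222 mod 7 = 5, so 5 days before Saturday is Monday.

Monday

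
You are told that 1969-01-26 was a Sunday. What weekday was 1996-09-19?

Day-of-year of January 26, 1969: 26.
Day-of-year of September 19, 1996: 263.
1969 has 365 days, so 365 − 26 = 339 days remain in 1969.
Full years 1970–1995: 20 common + 6 leap = 20×365 + 6×366 = 9496 days.
Total: 339 + 9496 + 263 = 10098 days.
10098 mod 7 = 4, so 4 days after Sunday is Thursday.

Thursday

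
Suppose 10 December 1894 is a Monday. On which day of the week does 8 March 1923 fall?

Thursday

Day-of-year of December 10, 1894: 344.
Day-of-year of March 8, 1923: 67.
1894 has 365 days, so 365 − 344 = 21 days remain in 1894.
Full years 1895–1922: 22 common + 6 leap = 22×365 + 6×366 = 10226 days.
Total: 21 + 10226 + 67 = 10314 days.
10314 mod 7 = 3, so 3 days after Monday is Thursday.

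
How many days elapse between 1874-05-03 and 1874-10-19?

169

May 1874: 31 − 3 = 28 days remain.
Then June (30), July (31), August (31), September (30): 30 + 31 + 31 + 30 = 122 days.
October 1–19, 1874: 19 days.
Total: 28 + 122 + 19 = 169 days.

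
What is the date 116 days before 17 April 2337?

22 December 2336

Count 116 days before April 17, 2337:
December 2336: 31 − 22 = 9 days remain.
Then January (31), February 2337 (28), March (31): 31 + 28 + 31 = 90 days.
April 1–17, 2337: 17 days.
Total: 9 + 90 + 17 = 116 days.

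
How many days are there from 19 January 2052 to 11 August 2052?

205

January 2052: 31 − 19 = 12 days remain.
Then February 2052 (29), March (31), April (30), May (31), June (30), July (31): 29 + 31 + 30 + 31 + 30 + 31 = 182 days.
August 1–11, 2052: 11 days.
Total: 12 + 182 + 11 = 205 days.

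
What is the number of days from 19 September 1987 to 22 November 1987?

September 1987: 30 − 19 = 11 days remain.
Then October (31): 31 days.
November 1–22, 1987: 22 days.
Total: 11 + 31 + 22 = 64 days.

64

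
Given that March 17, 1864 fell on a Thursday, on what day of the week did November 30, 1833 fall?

Count forward from the earlier date (November 30, 1833) to the later (March 17, 1864):
Day-of-year of November 30, 1833: 334.
Day-of-year of March 17, 1864: 77.
1833 has 365 days, so 365 − 334 = 31 days remain in 1833.
Full years 1834–1863: 23 common + 7 leap = 23×365 + 7×366 = 10957 days.
Total: 31 + 10957 + 77 = 11065 days.
11065 mod 7 = 5, so 5 days before Thursday is Saturday.

Saturday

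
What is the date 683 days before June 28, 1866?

August 14, 1864

Count 683 days before June 28, 1866:
August 14, 1864 → August 14, 1865: 365 days.
August 1865: 31 − 14 = 17 days remain.
Then 9 full months totalling 273 days.
June 1–28, 1866: 28 days.
Residual: 318 days.
Total: 683 days.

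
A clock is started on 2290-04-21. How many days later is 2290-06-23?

63

April 2290: 30 − 21 = 9 days remain.
Then May (31): 31 days.
June 1–23, 2290: 23 days.
Total: 9 + 31 + 23 = 63 days.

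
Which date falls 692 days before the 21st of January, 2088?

the 28th of February, 2086

Count 692 days before January 21, 2088:
February 28, 2086 → February 28, 2087: 365 days.
February 2087: 28 − 28 = 0 days remain (2087 is not a leap year, so February has 28 days).
Then 10 full months totalling 306 days.
January 1–21, 2088: 21 days.
Residual: 327 days.
Total: 692 days.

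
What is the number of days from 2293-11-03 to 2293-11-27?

24

Within November 2293: 27 − 3 = 24 days.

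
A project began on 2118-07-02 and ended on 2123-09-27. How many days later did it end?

1913

Day-of-year of July 2, 2118: 183.
Day-of-year of September 27, 2123: 270.
2118 has 365 days, so 365 − 183 = 182 days remain in 2118.
Full years: 2119: 365; 2120: 366; 2121: 365; 2122: 365. Sum = 1461.
Total: 182 + 1461 + 270 = 1913 days.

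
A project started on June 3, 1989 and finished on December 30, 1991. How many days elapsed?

June 1989: 30 − 3 = 27 days remain.
Then 29 full months totalling 883 days.
December 1–30, 1991: 30 days.
Total: 27 + 883 + 30 = 940 days.

940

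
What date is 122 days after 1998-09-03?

1999-01-03

Count 122 days after September 3, 1998:
Day-of-year of September 3, 1998: 246.
Day-of-year of January 3, 1999: 3.
1998 has 365 days, so 365 − 246 = 119 days remain in 1998.
Total: 119 + 3 = 122 days.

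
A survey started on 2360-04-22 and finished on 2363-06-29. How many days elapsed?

1163

Day-of-year of April 22, 2360: 113.
Day-of-year of June 29, 2363: 180.
2360 has 366 days, so 366 − 113 = 253 days remain in 2360.
Full years: 2361: 365; 2362: 365. Sum = 730.
Total: 253 + 730 + 180 = 1163 days.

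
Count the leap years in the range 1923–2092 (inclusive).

43

Years divisible by 4: 1924, 1928, …, 2092 — 43 in all.
2000 is divisible by 400, so still leap.
No century exceptions apply. Count: 43.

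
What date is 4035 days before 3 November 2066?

17 October 2055

Count 4035 days before November 3, 2066:
Day-of-year of October 17, 2055: 290.
Day-of-year of November 3, 2066: 307.
2055 has 365 days, so 365 − 290 = 75 days remain in 2055.
Full years 2056–2065: 7 common + 3 leap = 7×365 + 3×366 = 3653 days.
Total: 75 + 3653 + 307 = 4035 days.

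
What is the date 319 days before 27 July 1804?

12 September 1803

Count 319 days before July 27, 1804:
Day-of-year of September 12, 1803: 255.
Day-of-year of July 27, 1804: 209.
1803 has 365 days, so 365 − 255 = 110 days remain in 1803.
Total: 110 + 209 = 319 days.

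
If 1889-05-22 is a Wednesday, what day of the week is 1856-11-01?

Saturday

Count forward from the earlier date (November 1, 1856) to the later (May 22, 1889):
From November 1, 1856 to November 1, 1888: 32 years, of which 8 contain a Feb 29 — 24×365 + 8×366 = 11688 days.
November 1888: 30 − 1 = 29 days remain.
Then December (31), January (31), February 1889 (28), March (31), April (30): 31 + 31 + 28 + 31 + 30 = 151 days.
May 1–22, 1889: 22 days.
Residual: 202 days.
Total: 11890 days.
11890 mod 7 = 4, so 4 days before Wednesday is Saturday.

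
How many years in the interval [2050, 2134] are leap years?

Years divisible by 4: 2052, 2056, …, 2132 — 21 in all.
Of these, 2100 is divisible by 100 but not 400, so not leap.
Leap years: 21 − 1 = 20.

20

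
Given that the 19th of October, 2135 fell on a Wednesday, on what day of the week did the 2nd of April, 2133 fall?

Count forward from the earlier date (April 2, 2133) to the later (October 19, 2135):
Day-of-year of April 2, 2133: 92.
Day-of-year of October 19, 2135: 292.
2133 has 365 days, so 365 − 92 = 273 days remain in 2133.
Full years: 2134: 365. Sum = 365.
Total: 273 + 365 + 292 = 930 days.
930 mod 7 = 6, so 6 days before Wednesday is Thursday.

Thursday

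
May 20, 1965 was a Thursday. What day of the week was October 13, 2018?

Saturday

Day-of-year of May 20, 1965: 140.
Day-of-year of October 13, 2018: 286.
1965 has 365 days, so 365 − 140 = 225 days remain in 1965.
Full years 1966–2017: 39 common + 13 leap = 39×365 + 13×366 = 18993 days.
Total: 225 + 18993 + 286 = 19504 days.
19504 mod 7 = 2, so 2 days after Thursday is Saturday.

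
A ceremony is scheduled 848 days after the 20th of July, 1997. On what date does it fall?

the 15th of November, 1999

Count 848 days after July 20, 1997:
July 20, 1997 → July 20, 1998: 365 days.
July 20, 1998 → July 20, 1999: 365 days.
July 1999: 31 − 20 = 11 days remain.
Then August (31), September (30), October (31): 31 + 30 + 31 = 92 days.
November 1–15, 1999: 15 days.
Residual: 118 days.
Total: 848 days.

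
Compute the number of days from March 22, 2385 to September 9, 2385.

171

March 2385: 31 − 22 = 9 days remain.
Then April (30), May (31), June (30), July (31), August (31): 30 + 31 + 30 + 31 + 31 = 153 days.
September 1–9, 2385: 9 days.
Total: 9 + 153 + 9 = 171 days.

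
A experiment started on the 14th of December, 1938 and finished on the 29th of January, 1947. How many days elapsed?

From December 14, 1938 to December 14, 1946: 8 years, of which 2 contain a Feb 29 — 6×365 + 2×366 = 2922 days.
December 1946: 31 − 14 = 17 days remain.
January 1–29, 1947: 29 days.
Residual: 46 days.
Total: 2968 days.

2968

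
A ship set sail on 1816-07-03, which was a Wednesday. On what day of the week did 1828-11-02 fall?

Day-of-year of July 3, 1816: 185.
Day-of-year of November 2, 1828: 307.
1816 has 366 days, so 366 − 185 = 181 days remain in 1816.
Full years 1817–1827: 9 common + 2 leap = 9×365 + 2×366 = 4017 days.
Total: 181 + 4017 + 307 = 4505 days.
4505 mod 7 = 4, so 4 days after Wednesday is Sunday.

Sunday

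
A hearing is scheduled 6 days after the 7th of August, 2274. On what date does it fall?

the 13th of August, 2274

Count 6 days after August 7, 2274:
Within August 2274: 13 − 7 = 6 days.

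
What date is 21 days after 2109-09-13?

2109-10-04

Count 21 days after September 13, 2109:
September 2109: 30 − 13 = 17 days remain.
October 1–4, 2109: 4 days.
Total: 17 + 4 = 21 days.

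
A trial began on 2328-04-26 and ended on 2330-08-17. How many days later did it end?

843

Day-of-year of April 26, 2328: 117.
Day-of-year of August 17, 2330: 229.
2328 has 366 days, so 366 − 117 = 249 days remain in 2328.
Full years: 2329: 365. Sum = 365.
Total: 249 + 365 + 229 = 843 days.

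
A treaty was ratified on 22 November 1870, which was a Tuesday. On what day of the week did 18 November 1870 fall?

Friday

Count forward from the earlier date (November 18, 1870) to the later (November 22, 1870):
Within November 1870: 22 − 18 = 4 days.
4 mod 7 = 4, so 4 days before Tuesday is Friday.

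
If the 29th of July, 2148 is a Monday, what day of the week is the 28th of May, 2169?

Sunday

Day-of-year of July 29, 2148: 211.
Day-of-year of May 28, 2169: 148.
2148 has 366 days, so 366 − 211 = 155 days remain in 2148.
Full years 2149–2168: 15 common + 5 leap = 15×365 + 5×366 = 7305 days.
Total: 155 + 7305 + 148 = 7608 days.
7608 mod 7 = 6, so 6 days after Monday is Sunday.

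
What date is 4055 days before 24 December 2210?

16 November 2199

Count 4055 days before December 24, 2210:
Day-of-year of November 16, 2199: 320.
Day-of-year of December 24, 2210: 358.
2199 has 365 days, so 365 − 320 = 45 days remain in 2199.
Full years 2200–2209: 8 common + 2 leap = 8×365 + 2×366 = 3652 days.
Total: 45 + 3652 + 358 = 4055 days.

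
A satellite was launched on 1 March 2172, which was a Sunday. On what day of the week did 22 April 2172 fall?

Wednesday

March 2172: 31 − 1 = 30 days remain.
April 1–22, 2172: 22 days.
Total: 30 + 22 = 52 days.
52 mod 7 = 3, so 3 days after Sunday is Wednesday.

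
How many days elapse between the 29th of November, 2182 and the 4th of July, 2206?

From November 29, 2182 to November 29, 2205: 23 years, of which 5 contain a Feb 29 — 18×365 + 5×366 = 8400 days.
(2200 is not a leap year (divisible by 100 but not 400).)
November 2205: 30 − 29 = 1 day remains.
Then December (31), January (31), February 2206 (28), March (31), April (30), May (31), June (30): 31 + 31 + 28 + 31 + 30 + 31 + 30 = 212 days.
July 1–4, 2206: 4 days.
Residual: 217 days.
Total: 8617 days.

8617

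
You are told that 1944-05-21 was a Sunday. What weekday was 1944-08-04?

Friday

May 1944: 31 − 21 = 10 days remain.
Then June (30), July (31): 30 + 31 = 61 days.
August 1–4, 1944: 4 days.
Total: 10 + 61 + 4 = 75 days.
75 mod 7 = 5, so 5 days after Sunday is Friday.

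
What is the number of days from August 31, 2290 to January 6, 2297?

August 31, 2290 → August 31, 2291: 365 days.
August 31, 2291 → August 31, 2292: 366 days (2292 is a leap year).
August 31, 2292 → August 31, 2293: 365 days.
August 31, 2293 → August 31, 2294: 365 days.
August 31, 2294 → August 31, 2295: 365 days.
August 31, 2295 → August 31, 2296: 366 days (2296 is a leap year).
August 2296: 31 − 31 = 0 days remain.
Then September (30), October (31), November (30), December (31): 30 + 31 + 30 + 31 = 122 days.
January 1–6, 2297: 6 days.
Residual: 128 days.
Total: 2320 days.

2320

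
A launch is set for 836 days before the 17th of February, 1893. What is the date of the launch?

the 4th of November, 1890

Count 836 days before February 17, 1893:
November 4, 1890 → November 4, 1891: 365 days.
November 4, 1891 → November 4, 1892: 366 days (1892 is a leap year).
November 1892: 30 − 4 = 26 days remain.
Then December (31), January (31): 31 + 31 = 62 days.
February 1–17, 1893: 17 days (1893 is not a leap year).
Residual: 105 days.
Total: 836 days.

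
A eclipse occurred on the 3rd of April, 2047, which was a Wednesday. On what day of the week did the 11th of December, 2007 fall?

Count forward from the earlier date (December 11, 2007) to the later (April 3, 2047):
Day-of-year of December 11, 2007: 345.
Day-of-year of April 3, 2047: 93.
2007 has 365 days, so 365 − 345 = 20 days remain in 2007.
Full years 2008–2046: 29 common + 10 leap = 29×365 + 10×366 = 14245 days.
Total: 20 + 14245 + 93 = 14358 days.
14358 mod 7 = 1, so 1 day before Wednesday is Tuesday.

Tuesday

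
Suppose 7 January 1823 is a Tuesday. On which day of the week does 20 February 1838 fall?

Tuesday

Day-of-year of January 7, 1823: 7.
Day-of-year of February 20, 1838: 51.
1823 has 365 days, so 365 − 7 = 358 days remain in 1823.
Full years 1824–1837: 10 common + 4 leap = 10×365 + 4×366 = 5114 days.
Total: 358 + 5114 + 51 = 5523 days.
5523 is a multiple of 7, so 20 February 1838 falls on the same weekday: Tuesday.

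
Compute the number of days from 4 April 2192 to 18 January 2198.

2115

Day-of-year of April 4, 2192: 95.
Day-of-year of January 18, 2198: 18.
2192 has 366 days, so 366 − 95 = 271 days remain in 2192.
Full years: 2193: 365; 2194: 365; 2195: 365; 2196: 366; 2197: 365. Sum = 1826.
Total: 271 + 1826 + 18 = 2115 days.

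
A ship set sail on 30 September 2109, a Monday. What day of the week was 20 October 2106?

Count forward from the earlier date (October 20, 2106) to the later (September 30, 2109):
Day-of-year of October 20, 2106: 293.
Day-of-year of September 30, 2109: 273.
2106 has 365 days, so 365 − 293 = 72 days remain in 2106.
Full years: 2107: 365; 2108: 366. Sum = 731.
Total: 72 + 731 + 273 = 1076 days.
1076 mod 7 = 5, so 5 days before Monday is Wednesday.

Wednesday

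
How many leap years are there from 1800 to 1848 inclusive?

12

Years divisible by 4: 1800, 1804, …, 1848 — 13 in all.
Of these, 1800 is divisible by 100 but not 400, so not leap.
Leap years: 13 − 1 = 12.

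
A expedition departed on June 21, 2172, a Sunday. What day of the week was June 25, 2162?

Count forward from the earlier date (June 25, 2162) to the later (June 21, 2172):
Day-of-year of June 25, 2162: 176.
Day-of-year of June 21, 2172: 173.
2162 has 365 days, so 365 − 176 = 189 days remain in 2162.
Full years 2163–2171: 7 common + 2 leap = 7×365 + 2×366 = 3287 days.
Total: 189 + 3287 + 173 = 3649 days.
3649 mod 7 = 2, so 2 days before Sunday is Friday.

Friday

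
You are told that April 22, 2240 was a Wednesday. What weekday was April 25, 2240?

Saturday

Within April 2240: 25 − 22 = 3 days.
3 mod 7 = 3, so 3 days after Wednesday is Saturday.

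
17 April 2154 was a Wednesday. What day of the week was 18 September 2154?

April 2154: 30 − 17 = 13 days remain.
Then May (31), June (30), July (31), August (31): 31 + 30 + 31 + 31 = 123 days.
September 1–18, 2154: 18 days.
Total: 13 + 123 + 18 = 154 days.
154 is a multiple of 7, so 18 September 2154 falls on the same weekday: Wednesday.

Wednesday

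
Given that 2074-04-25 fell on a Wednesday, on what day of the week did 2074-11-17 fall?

April 2074: 30 − 25 = 5 days remain.
Then May (31), June (30), July (31), August (31), September (30), October (31): 31 + 30 + 31 + 31 + 30 + 31 = 184 days.
November 1–17, 2074: 17 days.
Total: 5 + 184 + 17 = 206 days.
206 mod 7 = 3, so 3 days after Wednesday is Saturday.

Saturday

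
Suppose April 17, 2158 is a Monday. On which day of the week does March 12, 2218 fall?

Thursday

Day-of-year of April 17, 2158: 107.
Day-of-year of March 12, 2218: 71.
2158 has 365 days, so 365 − 107 = 258 days remain in 2158.
Full years 2159–2217: 45 common + 14 leap = 45×365 + 14×366 = 21549 days.
Total: 258 + 21549 + 71 = 21878 days.
21878 mod 7 = 3, so 3 days after Monday is Thursday.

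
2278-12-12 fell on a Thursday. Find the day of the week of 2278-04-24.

Wednesday

Count forward from the earlier date (April 24, 2278) to the later (December 12, 2278):
April 2278: 30 − 24 = 6 days remain.
Then May (31), June (30), July (31), August (31), September (30), October (31), November (30): 31 + 30 + 31 + 31 + 30 + 31 + 30 = 214 days.
December 1–12, 2278: 12 days.
Total: 6 + 214 + 12 = 232 days.
232 mod 7 = 1, so 1 day before Thursday is Wednesday.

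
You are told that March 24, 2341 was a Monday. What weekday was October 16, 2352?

From March 24, 2341 to March 24, 2352: 11 years, of which 3 contain a Feb 29 — 8×365 + 3×366 = 4018 days.
March 2352: 31 − 24 = 7 days remain.
Then April (30), May (31), June (30), July (31), August (31), September (30): 30 + 31 + 30 + 31 + 31 + 30 = 183 days.
October 1–16, 2352: 16 days.
Residual: 206 days.
Total: 4224 days.
4224 mod 7 = 3, so 3 days after Monday is Thursday.

Thursday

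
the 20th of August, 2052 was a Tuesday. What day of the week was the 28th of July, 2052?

Sunday

Count forward from the earlier date (July 28, 2052) to the later (August 20, 2052):
July 2052: 31 − 28 = 3 days remain.
August 1–20, 2052: 20 days.
Total: 3 + 20 = 23 days.
23 mod 7 = 2, so 2 days before Tuesday is Sunday.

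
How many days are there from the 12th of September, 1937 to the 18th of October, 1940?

1132

September 12, 1937 → September 12, 1938: 365 days.
September 12, 1938 → September 12, 1939: 365 days.
September 12, 1939 → September 12, 1940: 366 days (1940 is a leap year).
September 1940: 30 − 12 = 18 days remain.
October 1–18, 1940: 18 days.
Residual: 36 days.
Total: 1132 days.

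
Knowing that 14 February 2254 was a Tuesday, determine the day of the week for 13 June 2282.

Day-of-year of February 14, 2254: 45.
Day-of-year of June 13, 2282: 164.
2254 has 365 days, so 365 − 45 = 320 days remain in 2254.
Full years 2255–2281: 20 common + 7 leap = 20×365 + 7×366 = 9862 days.
Total: 320 + 9862 + 164 = 10346 days.
10346 is a multiple of 7, so 13 June 2282 falls on the same weekday: Tuesday.

Tuesday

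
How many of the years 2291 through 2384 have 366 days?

23

Years divisible by 4: 2292, 2296, …, 2384 — 24 in all.
Of these, 2300 is divisible by 100 but not 400, so not leap.
Leap years: 24 − 1 = 23.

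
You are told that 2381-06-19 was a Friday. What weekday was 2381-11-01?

Sunday

June 2381: 30 − 19 = 11 days remain.
Then July (31), August (31), September (30), October (31): 31 + 31 + 30 + 31 = 123 days.
November 1, 2381: 1 day.
Total: 11 + 123 + 1 = 135 days.
135 mod 7 = 2, so 2 days after Friday is Sunday.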